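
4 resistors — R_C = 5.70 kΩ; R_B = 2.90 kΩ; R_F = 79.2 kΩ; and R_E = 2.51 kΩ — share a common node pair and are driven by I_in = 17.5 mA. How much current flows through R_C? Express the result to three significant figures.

I ≈ 3.30 mA

Conductances: ΣG = 1/5.70 + 1/2.90 + 1/79.2 + 1/2.51 = 0.9313 (1/kΩ).
By the current-divider rule, I = I_in · G_k/ΣG = 17.5 × 0.1884 = 3.297 mA.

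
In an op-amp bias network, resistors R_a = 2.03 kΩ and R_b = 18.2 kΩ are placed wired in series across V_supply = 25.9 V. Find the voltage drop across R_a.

Series total: ΣR = 2.03 + 18.2 = 20.23 kΩ.
Voltage divider: V = V_supply · (2.030 / 20.23) = 25.9 × 0.1003 = 2.599 V.

V ≈ 2.60 V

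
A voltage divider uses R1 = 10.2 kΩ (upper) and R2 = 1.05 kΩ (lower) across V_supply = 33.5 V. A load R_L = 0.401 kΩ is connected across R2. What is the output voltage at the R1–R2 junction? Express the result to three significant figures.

R2 ‖ R_L = (1.05 × 0.401)/(1.05 + 0.401) = 0.2902 kΩ.
Voltage divider with the loaded lower leg: V_out = 33.5 × 0.2902/(10.2 + 0.2902) = 33.5 × 0.02766 = 0.9267 V.

V_out ≈ 0.927 V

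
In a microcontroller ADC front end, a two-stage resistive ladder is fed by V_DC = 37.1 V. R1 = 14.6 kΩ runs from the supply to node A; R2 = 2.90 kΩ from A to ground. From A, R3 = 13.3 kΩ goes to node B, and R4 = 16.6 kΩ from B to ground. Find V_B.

V_B ≈ 3.16 V

Node A sees R2 in parallel with the series input of stage 2, R3 + R4 = 29.90 kΩ.
Effective lower resistance at A: R2 ‖ 29.90 = 2.644 kΩ.
So V_A = 37.1 × 0.1533 = 5.688 V.
Then the unloaded second divider: V_B = V_A × R4/(R3+R4) = 5.688 × 0.5552 = 3.158 V.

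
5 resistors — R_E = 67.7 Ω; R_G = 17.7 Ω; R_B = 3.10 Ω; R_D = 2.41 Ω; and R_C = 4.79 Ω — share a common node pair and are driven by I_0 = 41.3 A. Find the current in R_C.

ΣG = 1/67.7 + 1/17.7 + 1/3.10 + 1/2.41 + 1/4.79 = 1.018.
By the current-divider rule, I = I_0 · G_k/ΣG = 41.3 × 0.2052 = 8.473 A.

I ≈ 8.47 A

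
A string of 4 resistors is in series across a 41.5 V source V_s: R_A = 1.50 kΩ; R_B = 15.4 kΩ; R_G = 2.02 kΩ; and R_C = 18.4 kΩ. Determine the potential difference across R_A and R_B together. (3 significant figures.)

V ≈ 18.8 V

ΣR = 1.50 + 15.4 + 2.02 + 18.4 = 37.32 kΩ.
R_{R_A..R_B} = 1.50 + 15.4 = 16.90 kΩ.
V = V_s · R/ΣR = 41.5 × 0.4528 = 18.79 V.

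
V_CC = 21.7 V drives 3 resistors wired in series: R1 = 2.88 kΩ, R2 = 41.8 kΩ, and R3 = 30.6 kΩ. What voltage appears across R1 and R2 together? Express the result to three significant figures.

Series total: ΣR = 2.88 + 41.8 + 30.6 = 75.28 kΩ.
R_{R1..R2} = 2.88 + 41.8 = 44.68 kΩ.
Voltage divider: V = V_CC · (44.68 / 75.28) = 21.7 × 0.5935 = 12.88 V.

V ≈ 12.9 V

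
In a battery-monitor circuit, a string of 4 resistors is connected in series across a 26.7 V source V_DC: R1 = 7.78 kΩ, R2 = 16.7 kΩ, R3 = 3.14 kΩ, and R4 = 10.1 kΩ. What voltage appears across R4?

ΣR = 7.78 + 16.7 + 3.14 + 10.1 = 37.72 kΩ.
Voltage divider: V = V_DC · (10.10 / 37.72) = 26.7 × 0.2678 = 7.149 V.

V ≈ 7.15 V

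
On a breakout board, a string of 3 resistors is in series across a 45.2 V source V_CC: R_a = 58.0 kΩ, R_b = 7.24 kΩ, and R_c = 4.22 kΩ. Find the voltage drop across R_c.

Total series resistance ΣR = 58.0 + 7.24 + 4.22 = 69.46 kΩ.
By the voltage-divider rule, V = 45.2 × 4.220/69.46 = 2.746 V.

V ≈ 2.75 V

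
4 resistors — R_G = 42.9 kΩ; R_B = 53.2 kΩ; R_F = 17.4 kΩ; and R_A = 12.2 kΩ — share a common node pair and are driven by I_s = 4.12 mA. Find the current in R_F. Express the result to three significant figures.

Conductances: ΣG = 1/42.9 + 1/53.2 + 1/17.4 + 1/12.2 = 0.1815 (1/kΩ).
Current divider: I(R_F) = I_s · G_k/ΣG = 4.12 × (0.05747/0.1815) = 4.12 × 0.3166 = 1.304 mA.

I ≈ 1.30 mA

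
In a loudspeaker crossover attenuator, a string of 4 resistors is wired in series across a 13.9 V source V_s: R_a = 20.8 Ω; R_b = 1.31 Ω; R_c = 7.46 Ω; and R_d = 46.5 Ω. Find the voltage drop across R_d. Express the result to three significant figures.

Series total: ΣR = 20.8 + 1.31 + 7.46 + 46.5 = 76.07 Ω.
V = V_s · R/ΣR = 13.9 × 0.6113 = 8.497 V.

V ≈ 8.50 V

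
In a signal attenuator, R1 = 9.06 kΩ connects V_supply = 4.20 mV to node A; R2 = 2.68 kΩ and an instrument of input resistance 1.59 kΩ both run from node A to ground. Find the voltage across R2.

First combine the lower leg with the load: R2 ‖ R_L = 0.9979 kΩ.
Then V_out = V_supply · R2'/(R1 + R2') = 4.20 × 0.9979/10.06 = 0.4167 mV.
(Unloaded it would be 0.959 mV; the load pulls it down.)

V_out ≈ 0.417 mV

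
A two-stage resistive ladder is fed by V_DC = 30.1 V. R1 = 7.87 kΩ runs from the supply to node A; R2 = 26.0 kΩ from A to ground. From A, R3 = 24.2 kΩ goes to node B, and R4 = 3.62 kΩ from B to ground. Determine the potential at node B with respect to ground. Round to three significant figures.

Node A sees R2 in parallel with the series input of stage 2, R3 + R4 = 27.82 kΩ.
R2 ‖ (R3+R4) = 13.44 kΩ.
First divider: V_A = V_DC · 13.44/(7.87 + 13.44) = 18.98 V.
Stage 2 is unloaded, so V_B = V_A · R4/(R3+R4) = 18.98 × 3.62/27.82 = 2.470 V.

V_B ≈ 2.47 V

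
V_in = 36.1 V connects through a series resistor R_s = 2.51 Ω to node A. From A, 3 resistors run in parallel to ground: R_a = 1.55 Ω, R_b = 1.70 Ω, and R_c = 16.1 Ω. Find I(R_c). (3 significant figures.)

Parallel bank: R_p = 1/(1/1.55 + 1/1.70 + 1/16.1) = 0.7719 Ω.
V_A = 36.1 × 0.7719/3.282 = 8.491 V.
Branch current I = V_A/R_c = 8.491/16.1 = 0.5274 A.
(Equivalently: I_total = 11.00 A, then current-divider fraction G_k/ΣG = 0.04794.)

I ≈ 0.527 A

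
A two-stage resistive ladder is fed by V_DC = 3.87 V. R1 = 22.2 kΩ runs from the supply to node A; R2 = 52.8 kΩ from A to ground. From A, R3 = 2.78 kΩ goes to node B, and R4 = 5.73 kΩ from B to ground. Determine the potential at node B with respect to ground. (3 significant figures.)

V_B ≈ 0.647 V

Node A sees R2 in parallel with the series input of stage 2, R3 + R4 = 8.510 kΩ.
Effective lower resistance at A: R2 ‖ 8.510 = 7.329 kΩ.
V_A = 3.87 × 7.329/(22.2 + 7.329) = 0.9605 V.
Then the unloaded second divider: V_B = V_A × R4/(R3+R4) = 0.9605 × 0.6733 = 0.6467 V.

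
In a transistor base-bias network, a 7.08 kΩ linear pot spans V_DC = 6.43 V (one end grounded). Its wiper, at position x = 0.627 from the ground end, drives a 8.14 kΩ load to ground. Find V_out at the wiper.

Split the track: R_lower = x·R_p = 4.439 kΩ, R_upper = (1−x)·R_p = 2.641 kΩ.
(x·R_p) ‖ R_L = 2.873 kΩ.
V_out = 6.43 × 2.873/(2.641 + 2.873) = 3.350 V.

V_out ≈ 3.35 V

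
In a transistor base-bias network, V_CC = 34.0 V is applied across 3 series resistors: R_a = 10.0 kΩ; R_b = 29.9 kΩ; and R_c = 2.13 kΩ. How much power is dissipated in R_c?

P ≈ 1.39 mW

Series current I = V_CC/ΣR = 34.0/42.03 = 0.8089 mA.
V(R_c) = I·R = 1.723 V; P = V·I = 1.723 × 0.8089 = 1.394 mW.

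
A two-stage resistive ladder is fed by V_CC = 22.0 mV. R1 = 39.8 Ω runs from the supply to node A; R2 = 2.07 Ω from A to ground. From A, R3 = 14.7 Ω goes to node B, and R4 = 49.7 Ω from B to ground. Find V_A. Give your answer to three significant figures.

V_A ≈ 1.06 mV

Looking into the second stage from A: R3 + R4 = 64.40 Ω appears in parallel with R2.
Effective lower resistance at A: R2 ‖ 64.40 = 2.006 Ω.
First divider: V_A = V_CC · 2.006/(39.8 + 2.006) = 1.055 mV.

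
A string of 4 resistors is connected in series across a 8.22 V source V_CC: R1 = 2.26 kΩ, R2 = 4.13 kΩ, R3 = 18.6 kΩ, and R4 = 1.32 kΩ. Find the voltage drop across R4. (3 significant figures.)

V ≈ 0.412 V

Series total: ΣR = 2.26 + 4.13 + 18.6 + 1.32 = 26.31 kΩ.
V = V_CC · R/ΣR = 8.22 × 0.05017 = 0.4124 V.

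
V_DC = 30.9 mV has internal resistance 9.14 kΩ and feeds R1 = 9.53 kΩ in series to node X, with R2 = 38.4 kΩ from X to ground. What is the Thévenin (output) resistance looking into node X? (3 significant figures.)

R_th ≈ 12.6 kΩ

R1' = 9.14 + 9.53 = 18.67 kΩ (source resistance + R1).
Zeroing V_DC shorts the top of R1' to ground, so R_th = R1' ‖ R2 = 12.56 kΩ.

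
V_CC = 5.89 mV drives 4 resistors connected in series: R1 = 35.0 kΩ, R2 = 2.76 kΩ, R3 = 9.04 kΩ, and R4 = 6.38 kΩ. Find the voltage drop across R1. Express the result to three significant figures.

Series total: ΣR = 35.0 + 2.76 + 9.04 + 6.38 = 53.18 kΩ.
V = V_CC · R/ΣR = 5.89 × 0.6581 = 3.876 mV.

V ≈ 3.88 mV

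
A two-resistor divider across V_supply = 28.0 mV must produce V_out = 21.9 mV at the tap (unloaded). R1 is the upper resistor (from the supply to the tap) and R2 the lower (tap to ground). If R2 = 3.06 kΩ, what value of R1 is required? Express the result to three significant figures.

The divider ratio is R2/(R1+R2) = 21.9/28.0 = 0.7821.
Rearranging, R1 = R2·(1−k)/k = 3.06 × 0.2785 = 0.8523 kΩ.

R1 ≈ 0.852 kΩ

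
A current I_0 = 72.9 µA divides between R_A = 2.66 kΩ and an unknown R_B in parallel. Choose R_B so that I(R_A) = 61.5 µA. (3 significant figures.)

R_B ≈ 14.3 kΩ

The fraction through R_A equals R_B/(R_A+R_B).
With f = 0.8436, R_B = R_A · f/(1−f) = 2.66 × 5.395 = 14.35 kΩ.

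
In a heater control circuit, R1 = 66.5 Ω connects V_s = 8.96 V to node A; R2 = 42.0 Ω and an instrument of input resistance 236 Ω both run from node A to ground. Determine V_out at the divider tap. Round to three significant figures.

V_out ≈ 3.13 V

First combine the lower leg with the load: R2 ‖ R_L = 35.65 Ω.
Then V_out = V_s · R2'/(R1 + R2') = 8.96 × 35.65/102.2 = 3.127 V.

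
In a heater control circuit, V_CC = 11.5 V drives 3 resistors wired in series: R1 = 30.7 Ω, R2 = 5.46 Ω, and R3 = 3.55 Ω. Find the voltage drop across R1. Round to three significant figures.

Series total: ΣR = 30.7 + 5.46 + 3.55 = 39.71 Ω.
By the voltage-divider rule, V = 11.5 × 30.70/39.71 = 8.891 V.

V ≈ 8.89 V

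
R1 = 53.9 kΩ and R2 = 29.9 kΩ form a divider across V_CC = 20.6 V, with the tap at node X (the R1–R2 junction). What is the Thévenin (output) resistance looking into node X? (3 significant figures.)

R_th ≈ 19.2 kΩ

Looking into X with the source shorted: R_th = R1·R2/(R1+R2) = 53.90 × 29.9/83.80 = 19.23 kΩ.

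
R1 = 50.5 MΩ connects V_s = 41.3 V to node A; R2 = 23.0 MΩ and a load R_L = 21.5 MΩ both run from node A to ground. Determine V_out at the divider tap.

V_out ≈ 7.45 V

R2 ‖ R_L = (23.0 × 21.5)/(23.0 + 21.5) = 11.11 MΩ.
Voltage divider with the loaded lower leg: V_out = 41.3 × 11.11/(50.5 + 11.11) = 41.3 × 0.1804 = 7.449 V.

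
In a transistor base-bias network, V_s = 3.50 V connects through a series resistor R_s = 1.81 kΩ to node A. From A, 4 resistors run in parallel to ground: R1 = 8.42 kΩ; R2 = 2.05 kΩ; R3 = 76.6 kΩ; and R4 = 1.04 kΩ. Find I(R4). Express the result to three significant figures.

Equivalent of the parallel group: R_p = 0.6324 kΩ.
Node voltage V_A = V_s · R_p/(R_s + R_p) = 3.50 × 0.2589 = 0.9063 V.
Branch current I = V_A/R4 = 0.9063/1.04 = 0.8714 mA.
(Equivalently: I_total = 1.433 mA, then current-divider fraction G_k/ΣG = 0.6081.)

I ≈ 0.871 mA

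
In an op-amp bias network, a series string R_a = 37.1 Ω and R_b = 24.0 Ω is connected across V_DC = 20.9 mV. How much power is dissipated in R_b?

ΣR = 61.10 Ω → I = 20.9/61.10 = 0.3421 mA.
P = I²R = 0.1170 × 24.0 = 2.808 µW.

P ≈ 2.81 µW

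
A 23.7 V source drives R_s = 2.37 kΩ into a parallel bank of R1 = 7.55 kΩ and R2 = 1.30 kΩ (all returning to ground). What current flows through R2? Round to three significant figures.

Equivalent of the parallel group: R_p = 1.109 kΩ.
V_A by voltage divider: V_A = 23.7 × 1.109/(2.37 + 1.109) = 7.555 V.
I(R2) = V_A / R2 = 7.555/1.30 = 5.812 mA.
(Equivalently: I_total = 6.812 mA, then current-divider fraction G_k/ΣG = 0.8531.)

I ≈ 5.81 mA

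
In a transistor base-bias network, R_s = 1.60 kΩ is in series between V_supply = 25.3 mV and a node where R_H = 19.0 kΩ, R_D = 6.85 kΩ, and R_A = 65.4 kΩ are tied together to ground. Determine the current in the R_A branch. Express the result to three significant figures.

I ≈ 0.288 µA

Combine the parallel branches: R_p = (1/19.0 + 1/6.85 + 1/65.4)⁻¹ = 4.675 kΩ.
V_A = 25.3 × 4.675/6.275 = 18.85 mV.
I(R_A) = V_A / R_A = 18.85/65.4 = 0.2882 µA.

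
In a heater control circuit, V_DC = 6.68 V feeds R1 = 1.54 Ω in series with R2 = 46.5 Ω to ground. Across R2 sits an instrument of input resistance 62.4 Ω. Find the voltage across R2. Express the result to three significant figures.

First combine the lower leg with the load: R2 ‖ R_L = 26.64 Ω.
Voltage divider with the loaded lower leg: V_out = 6.68 × 26.64/(1.54 + 26.64) = 6.68 × 0.9454 = 6.315 V.
(Unloaded it would be 6.47 V; the load pulls it down.)

V_out ≈ 6.32 V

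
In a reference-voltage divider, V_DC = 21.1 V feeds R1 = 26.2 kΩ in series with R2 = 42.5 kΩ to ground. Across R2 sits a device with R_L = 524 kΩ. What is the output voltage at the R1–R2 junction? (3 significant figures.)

V_out ≈ 12.7 V

First combine the lower leg with the load: R2 ‖ R_L = 39.31 kΩ.
Voltage divider with the loaded lower leg: V_out = 21.1 × 39.31/(26.2 + 39.31) = 21.1 × 0.6001 = 12.66 V.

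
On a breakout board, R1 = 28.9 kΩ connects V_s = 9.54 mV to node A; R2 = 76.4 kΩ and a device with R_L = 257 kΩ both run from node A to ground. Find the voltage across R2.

First combine the lower leg with the load: R2 ‖ R_L = 58.89 kΩ.
Now apply the divider: V_out = 9.54 × 0.6708 = 6.400 mV.

V_out ≈ 6.40 mV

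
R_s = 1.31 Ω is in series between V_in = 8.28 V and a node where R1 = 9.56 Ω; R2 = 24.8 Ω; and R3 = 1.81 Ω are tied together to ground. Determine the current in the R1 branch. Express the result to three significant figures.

I ≈ 0.453 A

Equivalent of the parallel group: R_p = 1.434 Ω.
V_A by voltage divider: V_A = 8.28 × 1.434/(1.31 + 1.434) = 4.327 V.
I(R1) = V_A / R1 = 4.327/9.56 = 0.4526 A.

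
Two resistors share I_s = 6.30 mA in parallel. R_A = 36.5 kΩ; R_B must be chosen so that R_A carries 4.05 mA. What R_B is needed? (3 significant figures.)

R_B ≈ 65.7 kΩ

The fraction through R_A equals R_B/(R_A+R_B).
With f = 0.6429, R_B = R_A · f/(1−f) = 36.5 × 1.800 = 65.70 kΩ.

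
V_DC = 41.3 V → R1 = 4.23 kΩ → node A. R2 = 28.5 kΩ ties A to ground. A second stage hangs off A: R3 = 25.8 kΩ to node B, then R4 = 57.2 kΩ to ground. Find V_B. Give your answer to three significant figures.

V_B ≈ 23.7 V

Node A sees R2 in parallel with the series input of stage 2, R3 + R4 = 83.00 kΩ.
Effective lower resistance at A: R2 ‖ 83.00 = 21.22 kΩ.
V_A = 41.3 × 21.22/(4.23 + 21.22) = 34.43 V.
Stage 2 is unloaded, so V_B = V_A · R4/(R3+R4) = 34.43 × 57.2/83.00 = 23.73 V.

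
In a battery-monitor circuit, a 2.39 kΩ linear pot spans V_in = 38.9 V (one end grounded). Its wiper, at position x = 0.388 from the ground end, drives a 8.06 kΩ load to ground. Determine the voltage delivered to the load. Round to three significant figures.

V_out ≈ 14.1 V

Lower segment x·R_p = 0.9273 kΩ; upper segment (1−x)·R_p = 1.463 kΩ.
(x·R_p) ‖ R_L = 0.8316 kΩ.
V_out = 38.9 × 0.8316/(1.463 + 0.8316) = 14.10 V.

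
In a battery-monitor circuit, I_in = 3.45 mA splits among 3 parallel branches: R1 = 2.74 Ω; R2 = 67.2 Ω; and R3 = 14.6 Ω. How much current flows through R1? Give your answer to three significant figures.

I ≈ 2.81 mA

Conductances: ΣG = 1/2.74 + 1/67.2 + 1/14.6 = 0.4483 (1/Ω).
Current divider: I(R1) = I_in · G_k/ΣG = 3.45 × (0.3650/0.4483) = 3.45 × 0.8140 = 2.808 mA.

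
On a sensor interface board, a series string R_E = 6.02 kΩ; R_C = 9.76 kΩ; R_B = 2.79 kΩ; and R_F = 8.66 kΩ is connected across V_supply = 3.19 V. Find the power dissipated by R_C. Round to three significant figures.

The common current is I = 3.19/27.23 = 0.1172 mA.
V(R_C) = I·R = 1.143 V; P = V·I = 1.143 × 0.1172 = 0.1339 mW.

P ≈ 0.134 mW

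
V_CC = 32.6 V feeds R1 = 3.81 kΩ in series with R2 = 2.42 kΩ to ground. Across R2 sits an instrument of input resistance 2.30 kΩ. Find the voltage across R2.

First combine the lower leg with the load: R2 ‖ R_L = 1.179 kΩ.
Then V_out = V_CC · R2'/(R1 + R2') = 32.6 × 1.179/4.989 = 7.705 V.

V_out ≈ 7.71 V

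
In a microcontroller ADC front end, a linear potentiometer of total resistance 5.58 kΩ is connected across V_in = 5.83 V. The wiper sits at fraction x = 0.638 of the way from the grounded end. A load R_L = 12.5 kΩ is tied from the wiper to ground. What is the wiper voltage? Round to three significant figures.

Lower segment x·R_p = 3.560 kΩ; upper segment (1−x)·R_p = 2.020 kΩ.
Lower segment in parallel with the load: 3.560 ‖ 12.5 = 2.771 kΩ.
Loaded-divider output: V_out = 5.83 × 0.5784 = 3.372 V.

V_out ≈ 3.37 V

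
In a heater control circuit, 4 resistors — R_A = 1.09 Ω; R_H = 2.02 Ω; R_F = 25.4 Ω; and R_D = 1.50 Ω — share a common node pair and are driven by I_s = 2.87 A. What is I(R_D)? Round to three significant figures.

I ≈ 0.903 A

Total conductance ΣG = 1/1.09 + 1/2.02 + 1/25.4 + 1/1.50 = 2.119 (units of 1/Ω).
By the current-divider rule, I = I_s · G_k/ΣG = 2.87 × 0.3147 = 0.9031 A.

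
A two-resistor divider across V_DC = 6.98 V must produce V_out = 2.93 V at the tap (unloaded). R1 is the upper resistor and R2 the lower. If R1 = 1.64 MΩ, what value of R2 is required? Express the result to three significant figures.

R2 ≈ 1.19 MΩ

The divider ratio is R2/(R1+R2) = 2.93/6.98 = 0.4198.
So R2 = R1 · V_out/(V_DC − V_out) = 1.64 × 2.93/(6.98 − 2.93) = 1.64 × 0.7235 = 1.186 MΩ.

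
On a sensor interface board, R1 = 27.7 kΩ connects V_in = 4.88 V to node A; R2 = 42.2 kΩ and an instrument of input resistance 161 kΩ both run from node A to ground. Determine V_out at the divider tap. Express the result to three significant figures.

First combine the lower leg with the load: R2 ‖ R_L = 33.44 kΩ.
Now apply the divider: V_out = 4.88 × 0.5469 = 2.669 V.
(Unloaded it would be 2.95 V; the load pulls it down.)

V_out ≈ 2.67 V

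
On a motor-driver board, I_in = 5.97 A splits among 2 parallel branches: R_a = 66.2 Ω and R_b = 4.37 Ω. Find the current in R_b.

For two parallel branches, I_k = I_in · (other R)/(sum of R).
So I = 5.97 × 66.2/70.57 = 5.600 A.

I ≈ 5.60 A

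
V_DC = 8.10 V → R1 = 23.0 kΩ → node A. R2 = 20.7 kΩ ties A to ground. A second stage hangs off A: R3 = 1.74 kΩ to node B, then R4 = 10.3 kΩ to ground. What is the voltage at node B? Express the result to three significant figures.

V_B ≈ 1.72 V

The second stage (R3 + R4 = 12.04 kΩ) loads node A in parallel with R2.
Effective lower resistance at A: R2 ‖ 12.04 = 7.612 kΩ.
First divider: V_A = V_DC · 7.612/(23.0 + 7.612) = 2.014 V.
Then the unloaded second divider: V_B = V_A × R4/(R3+R4) = 2.014 × 0.8555 = 1.723 V.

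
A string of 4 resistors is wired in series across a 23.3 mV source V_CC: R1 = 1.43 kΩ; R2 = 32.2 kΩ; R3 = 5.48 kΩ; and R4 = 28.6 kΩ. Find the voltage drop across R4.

Series total: ΣR = 1.43 + 32.2 + 5.48 + 28.6 = 67.71 kΩ.
By the voltage-divider rule, V = 23.3 × 28.60/67.71 = 9.842 mV.

V ≈ 9.84 mV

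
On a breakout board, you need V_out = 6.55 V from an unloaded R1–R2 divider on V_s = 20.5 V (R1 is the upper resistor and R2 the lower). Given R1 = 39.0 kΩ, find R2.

V_out/V_s = R2/(R1+R2) = 0.3195.
Rearranging, R2 = R1·k/(1−k) = 39.0 × 0.4695 = 18.31 kΩ.

R2 ≈ 18.3 kΩ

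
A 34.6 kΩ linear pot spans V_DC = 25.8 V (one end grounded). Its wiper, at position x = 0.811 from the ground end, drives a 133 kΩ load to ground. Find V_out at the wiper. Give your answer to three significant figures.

Lower segment x·R_p = 28.06 kΩ; upper segment (1−x)·R_p = 6.539 kΩ.
Lower segment in parallel with the load: 28.06 ‖ 133 = 23.17 kΩ.
Then V_out = V_DC · 23.17/(6.539 + 23.17) = 20.12 V.

V_out ≈ 20.1 V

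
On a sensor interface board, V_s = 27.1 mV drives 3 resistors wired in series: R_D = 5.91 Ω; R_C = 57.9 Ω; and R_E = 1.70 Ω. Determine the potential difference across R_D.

ΣR = 5.91 + 57.9 + 1.70 = 65.51 Ω.
Voltage divider: V = V_s · (5.910 / 65.51) = 27.1 × 0.09022 = 2.445 mV.

V ≈ 2.44 mV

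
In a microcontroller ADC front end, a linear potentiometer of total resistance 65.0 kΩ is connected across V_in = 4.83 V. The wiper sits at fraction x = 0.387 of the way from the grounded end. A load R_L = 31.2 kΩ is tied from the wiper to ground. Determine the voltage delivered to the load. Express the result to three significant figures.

V_out ≈ 1.25 V

The pot divides into 39.84 kΩ above the wiper and 25.16 kΩ below.
(x·R_p) ‖ R_L = 13.93 kΩ.
Loaded-divider output: V_out = 4.83 × 0.2590 = 1.251 V.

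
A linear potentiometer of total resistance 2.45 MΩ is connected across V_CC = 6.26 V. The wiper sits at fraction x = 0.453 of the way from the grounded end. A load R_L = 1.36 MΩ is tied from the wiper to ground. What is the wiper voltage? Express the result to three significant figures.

The pot divides into 1.340 MΩ above the wiper and 1.110 MΩ below.
R_L loads the lower segment: effective lower R = 0.6111 MΩ.
Loaded-divider output: V_out = 6.26 × 0.3132 = 1.961 V.

V_out ≈ 1.96 V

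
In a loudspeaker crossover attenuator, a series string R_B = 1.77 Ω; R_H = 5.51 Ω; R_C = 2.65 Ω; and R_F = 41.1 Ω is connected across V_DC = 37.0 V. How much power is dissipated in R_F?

P ≈ 21.6 W

ΣR = 51.03 Ω → I = 37.0/51.03 = 0.7251 A.
V(R_F) = I·R = 29.80 V; P = V·I = 29.80 × 0.7251 = 21.61 W.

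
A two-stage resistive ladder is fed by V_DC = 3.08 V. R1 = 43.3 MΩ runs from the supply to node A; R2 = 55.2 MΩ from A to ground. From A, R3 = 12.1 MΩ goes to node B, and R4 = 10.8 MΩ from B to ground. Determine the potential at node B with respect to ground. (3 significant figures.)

V_B ≈ 0.395 V

Node A sees R2 in parallel with the series input of stage 2, R3 + R4 = 22.90 MΩ.
Effective lower resistance at A: R2 ‖ 22.90 = 16.19 MΩ.
V_A = 3.08 × 16.19/(43.3 + 16.19) = 0.8380 V.
V_B = V_A × 0.4716 = 0.3952 V.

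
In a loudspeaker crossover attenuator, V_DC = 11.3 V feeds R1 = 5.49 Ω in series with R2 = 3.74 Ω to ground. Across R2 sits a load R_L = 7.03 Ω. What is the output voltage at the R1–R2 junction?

The load sits in parallel with R2, giving an effective lower resistance R2' = R2·R_L/(R2+R_L) = 2.441 Ω.
Now apply the divider: V_out = 11.3 × 0.3078 = 3.478 V.

V_out ≈ 3.48 V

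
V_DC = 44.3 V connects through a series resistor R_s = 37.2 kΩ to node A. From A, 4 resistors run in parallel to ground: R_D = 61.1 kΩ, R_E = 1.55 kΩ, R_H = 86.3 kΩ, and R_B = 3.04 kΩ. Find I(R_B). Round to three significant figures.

Parallel bank: R_p = 1/(1/61.1 + 1/1.55 + 1/86.3 + 1/3.04) = 0.9979 kΩ.
Node voltage V_A = V_DC · R_p/(R_s + R_p) = 44.3 × 0.02613 = 1.157 V.
Branch current I = V_A/R_B = 1.157/3.04 = 0.3807 mA.

I ≈ 0.381 mA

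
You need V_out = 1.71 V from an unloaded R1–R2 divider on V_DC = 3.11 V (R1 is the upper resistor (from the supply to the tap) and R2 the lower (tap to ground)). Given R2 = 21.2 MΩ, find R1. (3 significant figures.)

R1 ≈ 17.4 MΩ

Required fraction k = V_out/V_DC = 0.5498.
Rearranging, R1 = R2·(1−k)/k = 21.2 × 0.8187 = 17.36 MΩ.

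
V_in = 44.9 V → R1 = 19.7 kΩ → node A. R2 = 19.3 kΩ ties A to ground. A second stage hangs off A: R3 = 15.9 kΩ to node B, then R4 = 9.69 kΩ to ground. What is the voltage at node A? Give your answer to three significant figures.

V_A ≈ 16.1 V

The second stage (R3 + R4 = 25.59 kΩ) loads node A in parallel with R2.
R2 ‖ (R3+R4) = 11.00 kΩ.
First divider: V_A = V_in · 11.00/(19.7 + 11.00) = 16.09 V.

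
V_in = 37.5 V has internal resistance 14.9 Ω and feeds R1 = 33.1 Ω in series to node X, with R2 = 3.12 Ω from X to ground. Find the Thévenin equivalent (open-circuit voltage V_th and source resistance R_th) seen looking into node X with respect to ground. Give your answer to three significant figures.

V_th ≈ 2.29 V, R_th ≈ 2.93 Ω

R1' = 14.9 + 33.1 = 48.00 Ω (source resistance + R1).
Open-circuit (no load on X): V_th = V_in · R2/(R1' + R2) = 37.5 × 3.12/(48.00 + 3.12) = 2.289 V.
Looking into X with the source shorted: R_th = R1'·R2/(R1'+R2) = 48.00 × 3.12/51.12 = 2.930 Ω.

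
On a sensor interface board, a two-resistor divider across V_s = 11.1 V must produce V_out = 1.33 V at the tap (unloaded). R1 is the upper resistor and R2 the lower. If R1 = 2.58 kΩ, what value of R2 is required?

R2 ≈ 0.351 kΩ

Required fraction k = V_out/V_s = 0.1198.
R2 = R1 · 0.1198/(1 − 0.1198) = 0.3512 kΩ.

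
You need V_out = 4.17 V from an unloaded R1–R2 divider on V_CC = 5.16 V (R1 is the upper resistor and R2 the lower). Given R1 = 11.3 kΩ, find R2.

R2 ≈ 47.6 kΩ

The divider ratio is R2/(R1+R2) = 4.17/5.16 = 0.8081.
So R2 = R1 · V_out/(V_CC − V_out) = 11.3 × 4.17/(5.16 − 4.17) = 11.3 × 4.212 = 47.60 kΩ.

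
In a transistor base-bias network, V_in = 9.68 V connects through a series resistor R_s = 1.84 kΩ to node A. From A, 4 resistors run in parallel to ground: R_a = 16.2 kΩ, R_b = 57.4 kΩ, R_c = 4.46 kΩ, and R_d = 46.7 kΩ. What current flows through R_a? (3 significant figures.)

I ≈ 0.374 mA

Combine the parallel branches: R_p = (1/16.2 + 1/57.4 + 1/4.46 + 1/46.7)⁻¹ = 3.079 kΩ.
V_A = 9.68 × 3.079/4.919 = 6.059 V.
Branch current I = V_A/R_a = 6.059/16.2 = 0.3740 mA.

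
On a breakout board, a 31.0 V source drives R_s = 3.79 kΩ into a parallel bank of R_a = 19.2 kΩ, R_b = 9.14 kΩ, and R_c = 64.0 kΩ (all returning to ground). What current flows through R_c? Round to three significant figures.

Parallel bank: R_p = 1/(1/19.2 + 1/9.14 + 1/64.0) = 5.646 kΩ.
V_A = 31.0 × 5.646/9.436 = 18.55 V.
Branch current I = V_A/R_c = 18.55/64.0 = 0.2898 mA.
(Check via current divider: I_total = 3.285 mA; share G_k/ΣG = 0.08822 → same result.)

I ≈ 0.290 mA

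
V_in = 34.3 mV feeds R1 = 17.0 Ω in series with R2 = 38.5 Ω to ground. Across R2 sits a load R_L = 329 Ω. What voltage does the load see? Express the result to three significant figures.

R2 ‖ R_L = (38.5 × 329)/(38.5 + 329) = 34.47 Ω.
Then V_out = V_in · R2'/(R1 + R2') = 34.3 × 34.47/51.47 = 22.97 mV.
(Unloaded it would be 23.8 mV; the load pulls it down.)

V_out ≈ 23.0 mV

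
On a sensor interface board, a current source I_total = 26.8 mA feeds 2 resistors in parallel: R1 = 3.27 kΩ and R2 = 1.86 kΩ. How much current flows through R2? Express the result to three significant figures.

Two-branch current divider: I_k = I_total · R_other/(R_1 + R_2).
So I = 26.8 × 3.27/5.130 = 17.08 mA.

I ≈ 17.1 mA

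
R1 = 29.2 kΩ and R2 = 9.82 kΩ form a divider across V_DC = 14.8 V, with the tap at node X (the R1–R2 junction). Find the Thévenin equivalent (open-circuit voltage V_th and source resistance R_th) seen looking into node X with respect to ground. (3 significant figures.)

V_th is the unloaded tap voltage: V_DC · R2/(R1+R2) = 14.8 × 0.2517 = 3.725 V.
With V_DC suppressed (replaced by a short), R_th = R1 ‖ R2 = (29.20 × 9.82)/(29.20 + 9.82) = 7.349 kΩ.

V_th ≈ 3.72 V, R_th ≈ 7.35 kΩ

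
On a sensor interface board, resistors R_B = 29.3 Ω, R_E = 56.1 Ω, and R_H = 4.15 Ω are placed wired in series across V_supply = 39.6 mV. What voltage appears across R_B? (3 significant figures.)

Series total: ΣR = 29.3 + 56.1 + 4.15 = 89.55 Ω.
By the voltage-divider rule, V = 39.6 × 29.30/89.55 = 12.96 mV.

V ≈ 13.0 mV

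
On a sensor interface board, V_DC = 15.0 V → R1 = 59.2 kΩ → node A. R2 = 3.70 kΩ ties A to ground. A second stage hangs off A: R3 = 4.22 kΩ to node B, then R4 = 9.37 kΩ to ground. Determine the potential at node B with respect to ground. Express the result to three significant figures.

V_B ≈ 0.484 V

Node A sees R2 in parallel with the series input of stage 2, R3 + R4 = 13.59 kΩ.
Effective lower resistance at A: R2 ‖ 13.59 = 2.908 kΩ.
So V_A = 15.0 × 0.04682 = 0.7024 V.
Then the unloaded second divider: V_B = V_A × R4/(R3+R4) = 0.7024 × 0.6895 = 0.4843 V.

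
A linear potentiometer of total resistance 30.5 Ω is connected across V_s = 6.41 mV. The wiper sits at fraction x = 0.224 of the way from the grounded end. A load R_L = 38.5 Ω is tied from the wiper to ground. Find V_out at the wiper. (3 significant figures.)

V_out ≈ 1.26 mV

Lower segment x·R_p = 6.832 Ω; upper segment (1−x)·R_p = 23.67 Ω.
(x·R_p) ‖ R_L = 5.802 Ω.
Then V_out = V_s · 5.802/(23.67 + 5.802) = 1.262 mV.
(Unloaded: V_out = x·V_s = 1.44 mV.)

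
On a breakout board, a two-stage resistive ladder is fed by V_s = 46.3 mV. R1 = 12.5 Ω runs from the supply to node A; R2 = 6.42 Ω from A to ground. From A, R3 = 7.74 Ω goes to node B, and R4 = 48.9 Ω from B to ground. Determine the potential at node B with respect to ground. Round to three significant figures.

V_B ≈ 12.6 mV

Looking into the second stage from A: R3 + R4 = 56.64 Ω appears in parallel with R2.
Effective lower resistance at A: R2 ‖ 56.64 = 5.766 Ω.
So V_A = 46.3 × 0.3157 = 14.62 mV.
V_B = V_A × 0.8633 = 12.62 mV.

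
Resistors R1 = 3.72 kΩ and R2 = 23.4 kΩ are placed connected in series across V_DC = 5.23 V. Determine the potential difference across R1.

V ≈ 0.717 V

ΣR = 3.72 + 23.4 = 27.12 kΩ.
Voltage divider: V = V_DC · (3.720 / 27.12) = 5.23 × 0.1372 = 0.7174 V.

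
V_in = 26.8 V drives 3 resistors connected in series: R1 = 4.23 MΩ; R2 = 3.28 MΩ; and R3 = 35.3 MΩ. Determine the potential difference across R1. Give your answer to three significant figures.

Series total: ΣR = 4.23 + 3.28 + 35.3 = 42.81 MΩ.
Voltage divider: V = V_in · (4.230 / 42.81) = 26.8 × 0.09881 = 2.648 V.

V ≈ 2.65 V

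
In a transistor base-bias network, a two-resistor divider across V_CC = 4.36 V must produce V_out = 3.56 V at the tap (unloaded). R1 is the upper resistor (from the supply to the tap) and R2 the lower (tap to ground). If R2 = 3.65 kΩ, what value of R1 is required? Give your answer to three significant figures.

Required fraction k = V_out/V_CC = 0.8165.
So R1 = R2 · (V_CC/V_out − 1) = 3.65 × (4.36/3.56 − 1) = 3.65 × 0.2247 = 0.8202 kΩ.

R1 ≈ 0.820 kΩ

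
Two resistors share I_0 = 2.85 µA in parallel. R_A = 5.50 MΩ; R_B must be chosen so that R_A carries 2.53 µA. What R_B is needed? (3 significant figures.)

Two-branch current divider: I_A = I_0 · R_B/(R_A + R_B).
2.53/2.85 = R_B/(R_A + R_B) → R_B = R_A · (0.8877)/(1 − 0.8877) = 5.50 × 7.906 = 43.48 MΩ.

R_B ≈ 43.5 MΩ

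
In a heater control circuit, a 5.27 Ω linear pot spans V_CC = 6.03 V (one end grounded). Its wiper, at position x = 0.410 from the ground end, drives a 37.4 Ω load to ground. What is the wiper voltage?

V_out ≈ 2.39 V

Split the track: R_lower = x·R_p = 2.161 Ω, R_upper = (1−x)·R_p = 3.109 Ω.
R_L loads the lower segment: effective lower R = 2.043 Ω.
Loaded-divider output: V_out = 6.03 × 0.3965 = 2.391 V.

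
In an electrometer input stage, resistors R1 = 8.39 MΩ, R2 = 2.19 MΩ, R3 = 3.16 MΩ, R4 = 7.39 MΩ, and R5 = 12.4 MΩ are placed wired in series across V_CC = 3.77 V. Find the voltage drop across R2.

V ≈ 0.246 V

Total series resistance ΣR = 8.39 + 2.19 + 3.16 + 7.39 + 12.4 = 33.53 MΩ.
V = V_CC · R/ΣR = 3.77 × 0.06531 = 0.2462 V.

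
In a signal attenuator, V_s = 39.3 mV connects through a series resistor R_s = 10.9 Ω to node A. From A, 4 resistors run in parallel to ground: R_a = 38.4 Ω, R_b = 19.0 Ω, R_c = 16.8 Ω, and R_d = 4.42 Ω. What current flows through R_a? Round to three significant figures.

Equivalent of the parallel group: R_p = 2.744 Ω.
Node voltage V_A = V_s · R_p/(R_s + R_p) = 39.3 × 0.2011 = 7.904 mV.
I(R_a) = V_A / R_a = 7.904/38.4 = 0.2058 mA.

I ≈ 0.206 mA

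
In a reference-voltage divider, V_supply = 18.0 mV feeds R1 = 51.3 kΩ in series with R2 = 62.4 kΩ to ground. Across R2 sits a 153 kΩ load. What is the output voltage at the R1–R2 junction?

R2 ‖ R_L = (62.4 × 153)/(62.4 + 153) = 44.32 kΩ.
Voltage divider with the loaded lower leg: V_out = 18.0 × 44.32/(51.3 + 44.32) = 18.0 × 0.4635 = 8.343 mV.

V_out ≈ 8.34 mV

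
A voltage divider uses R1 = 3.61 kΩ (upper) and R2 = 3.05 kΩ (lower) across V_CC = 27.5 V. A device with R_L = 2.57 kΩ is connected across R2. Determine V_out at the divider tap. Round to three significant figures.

V_out ≈ 7.66 V

First combine the lower leg with the load: R2 ‖ R_L = 1.395 kΩ.
Now apply the divider: V_out = 27.5 × 0.2787 = 7.664 V.
(Unloaded it would be 12.6 V; the load pulls it down.)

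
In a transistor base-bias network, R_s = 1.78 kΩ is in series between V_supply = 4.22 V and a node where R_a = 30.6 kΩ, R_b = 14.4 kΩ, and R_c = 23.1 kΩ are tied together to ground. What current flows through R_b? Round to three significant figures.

Parallel bank: R_p = 1/(1/30.6 + 1/14.4 + 1/23.1) = 6.877 kΩ.
Node voltage V_A = V_supply · R_p/(R_s + R_p) = 4.22 × 0.7944 = 3.352 V.
I(R_b) = V_A / R_b = 3.352/14.4 = 0.2328 mA.

I ≈ 0.233 mA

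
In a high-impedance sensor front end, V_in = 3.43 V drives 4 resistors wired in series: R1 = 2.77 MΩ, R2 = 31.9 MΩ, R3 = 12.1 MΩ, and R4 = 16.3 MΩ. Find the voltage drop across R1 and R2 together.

ΣR = 2.77 + 31.9 + 12.1 + 16.3 = 63.07 MΩ.
R_{R1..R2} = 2.77 + 31.9 = 34.67 MΩ.
V = V_in · R/ΣR = 3.43 × 0.5497 = 1.885 V.

V ≈ 1.89 V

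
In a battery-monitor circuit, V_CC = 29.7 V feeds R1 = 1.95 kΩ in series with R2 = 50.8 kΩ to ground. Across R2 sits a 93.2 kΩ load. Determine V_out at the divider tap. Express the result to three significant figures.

First combine the lower leg with the load: R2 ‖ R_L = 32.88 kΩ.
Now apply the divider: V_out = 29.7 × 0.9440 = 28.04 V.

V_out ≈ 28.0 V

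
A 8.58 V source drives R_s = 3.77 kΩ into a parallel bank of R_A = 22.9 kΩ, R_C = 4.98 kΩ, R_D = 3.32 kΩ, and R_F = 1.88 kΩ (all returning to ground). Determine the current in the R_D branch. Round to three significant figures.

Equivalent of the parallel group: R_p = 0.9280 kΩ.
Node voltage V_A = V_CC · R_p/(R_s + R_p) = 8.58 × 0.1975 = 1.695 V.
I(R_D) = V_A / R_D = 1.695/3.32 = 0.5105 mA.
(Check via current divider: I_total = 1.826 mA; share G_k/ΣG = 0.2795 → same result.)

I ≈ 0.510 mA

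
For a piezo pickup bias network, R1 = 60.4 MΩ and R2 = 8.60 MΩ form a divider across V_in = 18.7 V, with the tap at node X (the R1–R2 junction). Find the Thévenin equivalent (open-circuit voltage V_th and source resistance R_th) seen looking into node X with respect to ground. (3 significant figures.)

With X open, the divider is unloaded: V_th = 18.7 × 8.60/69.00 = 2.331 V.
Looking into X with the source shorted: R_th = R1·R2/(R1+R2) = 60.40 × 8.60/69.00 = 7.528 MΩ.

V_th ≈ 2.33 V, R_th ≈ 7.53 MΩ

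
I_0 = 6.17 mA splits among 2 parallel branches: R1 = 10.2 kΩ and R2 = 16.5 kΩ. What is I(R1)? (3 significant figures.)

I ≈ 3.81 mA

For two parallel branches, I_k = I_0 · (other R)/(sum of R).
So I = 6.17 × 16.5/26.70 = 3.813 mA.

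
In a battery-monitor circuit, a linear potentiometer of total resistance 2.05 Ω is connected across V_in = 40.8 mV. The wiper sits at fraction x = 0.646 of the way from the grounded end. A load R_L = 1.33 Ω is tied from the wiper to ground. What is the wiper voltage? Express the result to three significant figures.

Lower segment x·R_p = 1.324 Ω; upper segment (1−x)·R_p = 0.7257 Ω.
Lower segment in parallel with the load: 1.324 ‖ 1.33 = 0.6636 Ω.
V_out = 40.8 × 0.6636/(0.7257 + 0.6636) = 19.49 mV.

V_out ≈ 19.5 mV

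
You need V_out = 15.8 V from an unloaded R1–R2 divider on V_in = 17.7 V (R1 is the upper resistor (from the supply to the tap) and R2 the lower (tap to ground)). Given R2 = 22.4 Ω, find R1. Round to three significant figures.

R1 ≈ 2.69 Ω

Required fraction k = V_out/V_in = 0.8927.
So R1 = R2 · (V_in/V_out − 1) = 22.4 × (17.7/15.8 − 1) = 22.4 × 0.1203 = 2.694 Ω.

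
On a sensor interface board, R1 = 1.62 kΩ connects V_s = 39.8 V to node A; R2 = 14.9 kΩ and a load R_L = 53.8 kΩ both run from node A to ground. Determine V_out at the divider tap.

The load sits in parallel with R2, giving an effective lower resistance R2' = R2·R_L/(R2+R_L) = 11.67 kΩ.
Then V_out = V_s · R2'/(R1 + R2') = 39.8 × 11.67/13.29 = 34.95 V.
(Unloaded it would be 35.9 V; the load pulls it down.)

V_out ≈ 34.9 V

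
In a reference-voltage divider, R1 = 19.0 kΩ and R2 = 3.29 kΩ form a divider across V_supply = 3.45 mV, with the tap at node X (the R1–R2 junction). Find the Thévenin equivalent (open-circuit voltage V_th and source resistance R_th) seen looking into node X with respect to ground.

V_th is the unloaded tap voltage: V_supply · R2/(R1+R2) = 3.45 × 0.1476 = 0.5092 mV.
Looking into X with the source shorted: R_th = R1·R2/(R1+R2) = 19.00 × 3.29/22.29 = 2.804 kΩ.

V_th ≈ 0.509 mV, R_th ≈ 2.80 kΩ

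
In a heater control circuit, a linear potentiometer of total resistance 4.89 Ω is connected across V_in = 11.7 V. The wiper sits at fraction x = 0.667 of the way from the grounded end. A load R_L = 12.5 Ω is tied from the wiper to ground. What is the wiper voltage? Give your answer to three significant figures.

The pot divides into 1.628 Ω above the wiper and 3.262 Ω below.
(x·R_p) ‖ R_L = 2.587 Ω.
Then V_out = V_in · 2.587/(1.628 + 2.587) = 7.180 V.

V_out ≈ 7.18 V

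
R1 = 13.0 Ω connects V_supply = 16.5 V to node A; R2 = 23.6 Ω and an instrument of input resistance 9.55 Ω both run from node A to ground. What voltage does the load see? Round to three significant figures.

First combine the lower leg with the load: R2 ‖ R_L = 6.799 Ω.
Then V_out = V_supply · R2'/(R1 + R2') = 16.5 × 6.799/19.80 = 5.666 V.
(Unloaded it would be 10.6 V; the load pulls it down.)

V_out ≈ 5.67 V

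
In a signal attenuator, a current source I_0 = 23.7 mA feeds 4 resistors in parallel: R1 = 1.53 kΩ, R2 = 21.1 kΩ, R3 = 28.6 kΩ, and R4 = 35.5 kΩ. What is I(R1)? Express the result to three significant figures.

ΣG = 1/1.53 + 1/21.1 + 1/28.6 + 1/35.5 = 0.7641.
R1 takes the fraction G_k/ΣG = 0.6536/0.7641 = 0.8554, so I = 23.7 × 0.8554 = 20.27 mA.

I ≈ 20.3 mA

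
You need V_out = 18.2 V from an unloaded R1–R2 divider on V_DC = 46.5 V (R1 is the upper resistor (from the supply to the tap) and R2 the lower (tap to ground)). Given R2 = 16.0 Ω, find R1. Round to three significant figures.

R1 ≈ 24.9 Ω

V_out/V_DC = R2/(R1+R2) = 0.3914.
Rearranging, R1 = R2·(1−k)/k = 16.0 × 1.555 = 24.88 Ω.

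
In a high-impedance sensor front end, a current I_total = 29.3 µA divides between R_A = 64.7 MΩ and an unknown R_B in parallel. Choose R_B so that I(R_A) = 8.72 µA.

R_B ≈ 27.4 MΩ

Two-branch current divider: I_A = I_total · R_B/(R_A + R_B).
With f = 0.2976, R_B = R_A · f/(1−f) = 64.7 × 0.4237 = 27.41 MΩ.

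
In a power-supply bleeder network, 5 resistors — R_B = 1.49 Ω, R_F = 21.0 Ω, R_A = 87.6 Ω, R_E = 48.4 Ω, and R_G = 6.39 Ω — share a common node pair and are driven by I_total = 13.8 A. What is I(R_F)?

ΣG = 1/1.49 + 1/21.0 + 1/87.6 + 1/48.4 + 1/6.39 = 0.9073.
Current divider: I(R_F) = I_total · G_k/ΣG = 13.8 × (0.04762/0.9073) = 13.8 × 0.05248 = 0.7243 A.

I ≈ 0.724 A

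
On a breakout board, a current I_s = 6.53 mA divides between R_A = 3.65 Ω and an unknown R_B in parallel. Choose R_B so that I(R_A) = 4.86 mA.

In a two-way split, I_A/I_s = R_B/(R_A + R_B).
4.86/6.53 = R_B/(R_A + R_B) → R_B = R_A · (0.7443)/(1 − 0.7443) = 3.65 × 2.910 = 10.62 Ω.

R_B ≈ 10.6 Ω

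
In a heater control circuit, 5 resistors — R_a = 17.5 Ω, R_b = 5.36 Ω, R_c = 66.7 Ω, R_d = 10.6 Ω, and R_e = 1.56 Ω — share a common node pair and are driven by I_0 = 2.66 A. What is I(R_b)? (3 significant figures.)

ΣG = 1/17.5 + 1/5.36 + 1/66.7 + 1/10.6 + 1/1.56 = 0.9941.
R_b takes the fraction G_k/ΣG = 0.1866/0.9941 = 0.1877, so I = 2.66 × 0.1877 = 0.4992 A.

I ≈ 0.499 A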